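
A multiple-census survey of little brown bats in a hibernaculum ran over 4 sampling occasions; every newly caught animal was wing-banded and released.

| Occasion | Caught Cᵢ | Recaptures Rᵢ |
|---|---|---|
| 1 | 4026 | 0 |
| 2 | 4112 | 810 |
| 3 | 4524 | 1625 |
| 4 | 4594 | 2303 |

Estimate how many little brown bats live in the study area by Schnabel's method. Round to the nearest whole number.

Marked at large before each occasion: Mᵢ = Σⱼ<ᵢ (Cⱼ − Rⱼ) → M1=0, M2=4026, M3=7328, M4=10227
Σ MᵢCᵢ = 0·4026 + 4026·4112 + 7328·4524 + 10227·4594 = 0 + 16554912 + 33151872 + 46982838 = 96689622
Σ Rᵢ = 0 + 810 + 1625 + 2303 = 4738
N̂ = 96689622 / 4738 ≈ 20407.3 → 20407

N ≈ 20,407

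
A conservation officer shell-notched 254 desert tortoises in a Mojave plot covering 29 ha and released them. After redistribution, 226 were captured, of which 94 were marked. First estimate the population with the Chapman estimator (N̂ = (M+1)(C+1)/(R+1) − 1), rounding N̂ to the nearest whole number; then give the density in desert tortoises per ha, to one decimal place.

N̂ = 255·227/95 − 1 = 57885/95 − 1 ≈ 608.3 → 608
Density = N̂ / area = 608 / 29 ≈ 20.97 → 21.0 per ha

density ≈ 21.0 desert tortoises per ha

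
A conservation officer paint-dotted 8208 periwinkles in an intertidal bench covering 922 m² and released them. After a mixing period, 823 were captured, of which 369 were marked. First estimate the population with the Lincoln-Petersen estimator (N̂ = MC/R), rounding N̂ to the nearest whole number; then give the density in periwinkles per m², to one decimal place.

density ≈ 19.9 periwinkles per m²

N̂ = 8208·823/369 = 6755184/369 ≈ 18306.7 → 18307
Density = N̂ / area = 18307 / 922 ≈ 19.86 → 19.9 per m²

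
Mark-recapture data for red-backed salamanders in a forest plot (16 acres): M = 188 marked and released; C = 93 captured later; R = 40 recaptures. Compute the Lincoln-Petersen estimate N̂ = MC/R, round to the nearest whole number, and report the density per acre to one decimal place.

N̂ = 188·93/40 = 17484/40 ≈ 437.1 → 437
Density = N̂ / area = 437 / 16 ≈ 27.31 → 27.3 per acre

density ≈ 27.3 red-backed salamanders per acre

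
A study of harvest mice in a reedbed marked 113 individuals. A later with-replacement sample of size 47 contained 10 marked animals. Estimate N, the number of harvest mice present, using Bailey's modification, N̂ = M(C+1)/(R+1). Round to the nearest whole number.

N̂ = 113·(47+1)/(10+1) = 113·48/11 = 5424/11 ≈ 493.1 → 493

N ≈ 493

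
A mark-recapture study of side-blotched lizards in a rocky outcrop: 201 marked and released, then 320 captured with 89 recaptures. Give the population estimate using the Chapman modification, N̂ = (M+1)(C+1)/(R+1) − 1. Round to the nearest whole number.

N̂ = (201+1)(320+1)/(89+1) − 1 = 202·321/90 − 1
= 64842/90 − 1 ≈ 720.47 − 1 ≈ 719.47 → 719

N ≈ 719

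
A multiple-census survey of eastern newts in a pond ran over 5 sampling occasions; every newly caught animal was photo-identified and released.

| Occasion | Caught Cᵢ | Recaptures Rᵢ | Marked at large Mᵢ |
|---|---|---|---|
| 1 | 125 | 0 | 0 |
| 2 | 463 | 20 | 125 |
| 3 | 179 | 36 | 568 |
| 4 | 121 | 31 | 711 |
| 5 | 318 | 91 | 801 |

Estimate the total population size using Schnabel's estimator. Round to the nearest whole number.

Σ MᵢCᵢ = 0·125 + 125·463 + 568·179 + 711·121 + 801·318 = 0 + 57875 + 101672 + 86031 + 254718 = 500296
Σ Rᵢ = 0 + 20 + 36 + 31 + 91 = 178
N̂ = 500296 / 178 ≈ 2810.7 → 2811

N ≈ 2811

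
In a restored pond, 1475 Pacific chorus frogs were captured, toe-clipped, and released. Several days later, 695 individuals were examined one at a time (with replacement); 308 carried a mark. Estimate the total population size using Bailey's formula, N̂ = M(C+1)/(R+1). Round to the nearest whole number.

N ≈ 3322

N̂ = 1475·(695+1)/(308+1) = 1475·696/309 = 1026600/309 ≈ 3322.3 → 3322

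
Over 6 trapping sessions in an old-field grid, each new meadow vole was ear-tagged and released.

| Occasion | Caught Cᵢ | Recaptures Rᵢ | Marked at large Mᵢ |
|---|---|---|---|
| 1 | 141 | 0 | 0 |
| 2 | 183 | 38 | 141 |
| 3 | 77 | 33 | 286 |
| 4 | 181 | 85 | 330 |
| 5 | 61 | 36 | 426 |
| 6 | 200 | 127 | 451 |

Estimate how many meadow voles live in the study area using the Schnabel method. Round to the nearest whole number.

N ≈ 701

Σ MᵢCᵢ = 0·141 + 141·183 + 286·77 + 330·181 + 426·61 + 451·200 = 0 + 25803 + 22022 + 59730 + 25986 + 90200 = 223741
Σ Rᵢ = 0 + 38 + 33 + 85 + 36 + 127 = 319
N̂ = 223741 / 319 ≈ 701.4 → 701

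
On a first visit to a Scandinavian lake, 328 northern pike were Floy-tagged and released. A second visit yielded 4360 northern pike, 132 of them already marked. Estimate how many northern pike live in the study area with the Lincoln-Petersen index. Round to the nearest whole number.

N ≈ 10,834

N = (328 × 4360) / 132 = 1430080 / 132 ≈ 10833.9 → 10834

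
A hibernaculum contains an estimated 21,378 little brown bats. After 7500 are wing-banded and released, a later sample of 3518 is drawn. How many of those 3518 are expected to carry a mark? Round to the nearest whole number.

The marked fraction of the population is 7500/21378, so in a sample of 3518 expect C·(M/N) marked.
E[R] = 7500 × 3518 / 21378 = 26385000 / 21378 ≈ 1234.2 → 1234

expected recaptures ≈ 1234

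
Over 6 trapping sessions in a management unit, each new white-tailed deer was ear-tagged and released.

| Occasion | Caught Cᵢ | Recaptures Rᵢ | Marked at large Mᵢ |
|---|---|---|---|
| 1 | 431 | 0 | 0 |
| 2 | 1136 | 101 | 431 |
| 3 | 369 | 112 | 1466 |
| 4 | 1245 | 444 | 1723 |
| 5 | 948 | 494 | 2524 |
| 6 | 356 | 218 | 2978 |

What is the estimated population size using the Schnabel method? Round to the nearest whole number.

Σ MᵢCᵢ = 0·431 + 431·1136 + 1466·369 + 1723·1245 + 2524·948 + 2978·356 = 0 + 489616 + 540954 + 2145135 + 2392752 + 1060168 = 6628625
Σ Rᵢ = 0 + 101 + 112 + 444 + 494 + 218 = 1369
N̂ = 6628625 / 1369 ≈ 4841.9 → 4842

N ≈ 4842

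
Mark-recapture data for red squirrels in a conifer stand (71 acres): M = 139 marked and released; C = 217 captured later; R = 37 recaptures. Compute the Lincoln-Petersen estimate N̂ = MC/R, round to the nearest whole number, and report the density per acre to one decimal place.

N̂ = 139·217/37 = 30163/37 ≈ 815.2 → 815
Density = N̂ / area = 815 / 71 ≈ 11.48 → 11.5 per acre

density ≈ 11.5 red squirrels per acre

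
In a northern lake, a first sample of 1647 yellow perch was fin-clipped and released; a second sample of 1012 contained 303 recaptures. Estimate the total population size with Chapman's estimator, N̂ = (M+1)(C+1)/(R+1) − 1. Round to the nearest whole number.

N ≈ 5491

N̂ = (1647+1)(1012+1)/(303+1) − 1 = 1648·1013/304 − 1
= 1669424/304 − 1 ≈ 5491.5 − 1 ≈ 5490.5 → 5491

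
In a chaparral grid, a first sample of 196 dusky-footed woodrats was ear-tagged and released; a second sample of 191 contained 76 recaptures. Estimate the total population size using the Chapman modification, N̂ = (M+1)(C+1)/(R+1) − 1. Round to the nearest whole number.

N ≈ 490

N̂ = (196+1)(191+1)/(76+1) − 1 = 197·192/77 − 1
= 37824/77 − 1 ≈ 491.2 − 1 ≈ 490.2 → 490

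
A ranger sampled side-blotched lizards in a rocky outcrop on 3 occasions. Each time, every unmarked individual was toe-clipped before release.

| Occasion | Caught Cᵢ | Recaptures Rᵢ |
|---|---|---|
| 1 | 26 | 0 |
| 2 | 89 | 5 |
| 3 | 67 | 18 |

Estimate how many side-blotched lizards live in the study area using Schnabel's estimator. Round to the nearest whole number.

Marked at large before each occasion: Mᵢ = Σⱼ<ᵢ (Cⱼ − Rⱼ) → M1=0, M2=26, M3=110
Σ MᵢCᵢ = 0·26 + 26·89 + 110·67 = 0 + 2314 + 7370 = 9684
Σ Rᵢ = 0 + 5 + 18 = 23
N̂ = 9684 / 23 ≈ 421.0 → 421

N ≈ 421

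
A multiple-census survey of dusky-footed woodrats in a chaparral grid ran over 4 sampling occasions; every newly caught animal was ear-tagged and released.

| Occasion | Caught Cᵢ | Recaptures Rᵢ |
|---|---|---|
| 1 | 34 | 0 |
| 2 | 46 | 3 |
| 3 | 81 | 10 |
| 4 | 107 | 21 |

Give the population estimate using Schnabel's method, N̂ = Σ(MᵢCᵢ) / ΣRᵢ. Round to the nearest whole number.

Marked at large before each occasion: Mᵢ = Σⱼ<ᵢ (Cⱼ − Rⱼ) → M1=0, M2=34, M3=77, M4=148
Σ MᵢCᵢ = 0·34 + 34·46 + 77·81 + 148·107 = 0 + 1564 + 6237 + 15836 = 23637
Σ Rᵢ = 0 + 3 + 10 + 21 = 34
N̂ = 23637 / 34 ≈ 695.2 → 695

N ≈ 695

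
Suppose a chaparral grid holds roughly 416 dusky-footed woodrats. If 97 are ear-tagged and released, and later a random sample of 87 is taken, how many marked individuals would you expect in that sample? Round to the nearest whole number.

expected recaptures ≈ 20

The marked fraction of the population is 97/416, so in a sample of 87 expect C·(M/N) marked.
E[R] = 97 × 87 / 416 = 8439 / 416 ≈ 20.3 → 20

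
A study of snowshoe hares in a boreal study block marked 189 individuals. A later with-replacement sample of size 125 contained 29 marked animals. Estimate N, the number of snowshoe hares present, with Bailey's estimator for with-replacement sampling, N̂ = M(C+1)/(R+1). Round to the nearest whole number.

N̂ = 189·(125+1)/(29+1) = 189·126/30 = 23814/30 ≈ 793.8 → 794

N ≈ 794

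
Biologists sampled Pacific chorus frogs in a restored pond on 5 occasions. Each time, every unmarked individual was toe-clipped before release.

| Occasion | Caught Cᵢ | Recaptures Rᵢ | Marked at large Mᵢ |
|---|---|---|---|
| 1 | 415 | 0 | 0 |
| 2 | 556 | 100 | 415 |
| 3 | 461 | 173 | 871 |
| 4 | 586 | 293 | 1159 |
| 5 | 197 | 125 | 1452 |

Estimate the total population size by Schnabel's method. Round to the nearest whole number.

N ≈ 2312

Σ MᵢCᵢ = 0·415 + 415·556 + 871·461 + 1159·586 + 1452·197 = 0 + 230740 + 401531 + 679174 + 286044 = 1597489
Σ Rᵢ = 0 + 100 + 173 + 293 + 125 = 691
N̂ = 1597489 / 691 ≈ 2311.9 → 2312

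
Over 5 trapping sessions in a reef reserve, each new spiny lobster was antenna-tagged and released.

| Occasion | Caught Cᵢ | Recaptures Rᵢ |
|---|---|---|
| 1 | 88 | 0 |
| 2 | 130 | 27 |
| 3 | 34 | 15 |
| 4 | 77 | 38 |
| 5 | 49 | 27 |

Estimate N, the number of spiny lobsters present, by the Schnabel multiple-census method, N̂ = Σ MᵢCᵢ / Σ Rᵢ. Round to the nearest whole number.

N ≈ 433

Marked at large before each occasion: Mᵢ = Σⱼ<ᵢ (Cⱼ − Rⱼ) → M1=0, M2=88, M3=191, M4=210, M5=249
Σ MᵢCᵢ = 0·88 + 88·130 + 191·34 + 210·77 + 249·49 = 0 + 11440 + 6494 + 16170 + 12201 = 46305
Σ Rᵢ = 0 + 27 + 15 + 38 + 27 = 107
N̂ = 46305 / 107 ≈ 432.8 → 433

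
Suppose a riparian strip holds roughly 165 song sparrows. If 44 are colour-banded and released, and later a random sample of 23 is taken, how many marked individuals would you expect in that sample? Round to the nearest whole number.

Expected recaptures E[R] = M·C / N.
E[R] = 44 × 23 / 165 = 1012 / 165 ≈ 6.1 → 6

expected recaptures ≈ 6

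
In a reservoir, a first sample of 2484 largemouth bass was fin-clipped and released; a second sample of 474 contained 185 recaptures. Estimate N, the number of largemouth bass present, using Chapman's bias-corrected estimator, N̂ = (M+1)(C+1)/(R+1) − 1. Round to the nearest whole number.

N ≈ 6345

N̂ = (2484+1)(474+1)/(185+1) − 1 = 2485·475/186 − 1
= 1180375/186 − 1 ≈ 6346.1 − 1 ≈ 6345.1 → 6345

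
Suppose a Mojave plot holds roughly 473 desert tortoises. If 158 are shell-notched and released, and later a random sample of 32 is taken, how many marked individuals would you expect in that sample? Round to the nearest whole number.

expected recaptures ≈ 11

The marked fraction of the population is 158/473, so in a sample of 32 expect C·(M/N) marked.
E[R] = 158 × 32 / 473 = 5056 / 473 ≈ 10.7 → 11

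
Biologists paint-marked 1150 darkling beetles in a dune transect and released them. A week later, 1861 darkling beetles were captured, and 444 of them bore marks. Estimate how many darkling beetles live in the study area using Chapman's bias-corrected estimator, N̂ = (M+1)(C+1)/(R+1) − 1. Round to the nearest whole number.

N̂ = (1150+1)(1861+1)/(444+1) − 1 = 1151·1862/445 − 1
= 2143162/445 − 1 ≈ 4816.1 − 1 ≈ 4815.1 → 4815

N ≈ 4815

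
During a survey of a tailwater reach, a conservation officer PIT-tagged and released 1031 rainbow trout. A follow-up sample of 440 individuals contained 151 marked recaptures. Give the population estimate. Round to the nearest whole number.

N ≈ 3004

The marked fraction in the recapture sample should equal the marked fraction in the population: 151/440 = 1031/N.
N = (1031 × 440) / 151 = 453640 / 151 ≈ 3004.2 → 3004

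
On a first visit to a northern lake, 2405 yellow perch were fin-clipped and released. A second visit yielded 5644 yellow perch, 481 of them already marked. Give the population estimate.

N = 28,220

If marked individuals mix randomly, R/C ≈ M/N, giving N ≈ M·C/R.
N = (2405 × 5644) / 481 = 13573820 / 481 = 28220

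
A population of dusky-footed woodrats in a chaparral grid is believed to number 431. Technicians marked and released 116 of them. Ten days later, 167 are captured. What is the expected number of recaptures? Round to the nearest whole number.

expected recaptures ≈ 45

The marked fraction of the population is 116/431, so in a sample of 167 expect C·(M/N) marked.
E[R] = 116 × 167 / 431 = 19372 / 431 ≈ 44.9 → 45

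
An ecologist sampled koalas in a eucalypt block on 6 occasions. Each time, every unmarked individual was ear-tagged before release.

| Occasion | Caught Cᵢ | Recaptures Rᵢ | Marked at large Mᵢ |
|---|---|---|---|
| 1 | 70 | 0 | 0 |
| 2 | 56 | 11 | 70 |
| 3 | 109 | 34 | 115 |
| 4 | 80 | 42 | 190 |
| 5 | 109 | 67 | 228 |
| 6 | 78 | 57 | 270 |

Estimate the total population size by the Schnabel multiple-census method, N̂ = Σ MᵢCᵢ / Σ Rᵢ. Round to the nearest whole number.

Σ MᵢCᵢ = 0·70 + 70·56 + 115·109 + 190·80 + 228·109 + 270·78 = 0 + 3920 + 12535 + 15200 + 24852 + 21060 = 77567
Σ Rᵢ = 0 + 11 + 34 + 42 + 67 + 57 = 211
N̂ = 77567 / 211 ≈ 367.6 → 368

N ≈ 368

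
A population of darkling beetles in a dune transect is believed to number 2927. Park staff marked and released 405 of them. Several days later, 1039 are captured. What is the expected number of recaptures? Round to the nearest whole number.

Expected recaptures E[R] = M·C / N.
E[R] = 405 × 1039 / 2927 = 420795 / 2927 ≈ 143.8 → 144

expected recaptures ≈ 144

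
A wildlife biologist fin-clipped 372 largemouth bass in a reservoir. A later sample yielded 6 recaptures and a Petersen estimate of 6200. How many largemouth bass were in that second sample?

C = 100

From N = M·C/R: C = N·R / M = 6200·6 / 372 = 37200 / 372 = 100.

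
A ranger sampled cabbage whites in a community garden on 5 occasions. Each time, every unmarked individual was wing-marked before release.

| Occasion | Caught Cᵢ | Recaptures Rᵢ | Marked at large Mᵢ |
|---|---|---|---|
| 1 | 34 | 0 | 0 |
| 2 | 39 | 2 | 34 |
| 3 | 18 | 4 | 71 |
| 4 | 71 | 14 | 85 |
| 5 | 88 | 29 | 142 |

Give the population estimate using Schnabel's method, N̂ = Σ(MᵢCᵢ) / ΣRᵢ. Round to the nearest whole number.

N ≈ 431

Σ MᵢCᵢ = 0·34 + 34·39 + 71·18 + 85·71 + 142·88 = 0 + 1326 + 1278 + 6035 + 12496 = 21135
Σ Rᵢ = 0 + 2 + 4 + 14 + 29 = 49
N̂ = 21135 / 49 ≈ 431.3 → 431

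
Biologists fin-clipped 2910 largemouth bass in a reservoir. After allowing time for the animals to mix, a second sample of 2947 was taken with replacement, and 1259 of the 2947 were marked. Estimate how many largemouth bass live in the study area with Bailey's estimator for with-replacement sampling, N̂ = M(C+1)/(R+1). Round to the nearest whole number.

N ≈ 6808

N̂ = 2910·(2947+1)/(1259+1) = 2910·2948/1260 = 8578680/1260 ≈ 6808.48 → 6808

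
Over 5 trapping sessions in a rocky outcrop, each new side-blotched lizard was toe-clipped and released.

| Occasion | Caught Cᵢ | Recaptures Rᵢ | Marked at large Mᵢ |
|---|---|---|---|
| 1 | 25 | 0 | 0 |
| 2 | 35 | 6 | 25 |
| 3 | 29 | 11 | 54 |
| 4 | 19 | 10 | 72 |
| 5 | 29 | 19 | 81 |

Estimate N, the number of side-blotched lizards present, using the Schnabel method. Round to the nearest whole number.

Σ MᵢCᵢ = 0·25 + 25·35 + 54·29 + 72·19 + 81·29 = 0 + 875 + 1566 + 1368 + 2349 = 6158
Σ Rᵢ = 0 + 6 + 11 + 10 + 19 = 46
N̂ = 6158 / 46 ≈ 133.9 → 134

N ≈ 134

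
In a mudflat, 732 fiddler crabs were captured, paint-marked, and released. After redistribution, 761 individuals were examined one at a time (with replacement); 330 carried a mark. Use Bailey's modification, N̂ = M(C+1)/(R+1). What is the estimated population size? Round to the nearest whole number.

N ≈ 1685

N̂ = 732·(761+1)/(330+1) = 732·762/331 = 557784/331 ≈ 1685.1 → 1685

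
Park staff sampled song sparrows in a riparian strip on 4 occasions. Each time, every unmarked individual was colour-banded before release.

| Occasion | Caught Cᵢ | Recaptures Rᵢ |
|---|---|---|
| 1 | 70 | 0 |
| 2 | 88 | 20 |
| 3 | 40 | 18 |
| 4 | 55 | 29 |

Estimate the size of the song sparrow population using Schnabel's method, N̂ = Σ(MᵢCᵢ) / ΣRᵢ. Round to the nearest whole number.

Marked at large before each occasion: Mᵢ = Σⱼ<ᵢ (Cⱼ − Rⱼ) → M1=0, M2=70, M3=138, M4=160
Σ MᵢCᵢ = 0·70 + 70·88 + 138·40 + 160·55 = 0 + 6160 + 5520 + 8800 = 20480
Σ Rᵢ = 0 + 20 + 18 + 29 = 67
N̂ = 20480 / 67 ≈ 305.7 → 306

N ≈ 306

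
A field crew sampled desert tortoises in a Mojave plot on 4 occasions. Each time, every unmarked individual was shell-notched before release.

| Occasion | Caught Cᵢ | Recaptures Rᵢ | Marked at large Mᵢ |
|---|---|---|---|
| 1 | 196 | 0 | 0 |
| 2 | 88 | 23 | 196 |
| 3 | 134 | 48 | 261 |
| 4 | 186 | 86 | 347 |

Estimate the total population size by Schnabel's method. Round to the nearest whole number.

N ≈ 744

Σ MᵢCᵢ = 0·196 + 196·88 + 261·134 + 347·186 = 0 + 17248 + 34974 + 64542 = 116764
Σ Rᵢ = 0 + 23 + 48 + 86 = 157
N̂ = 116764 / 157 ≈ 743.7 → 744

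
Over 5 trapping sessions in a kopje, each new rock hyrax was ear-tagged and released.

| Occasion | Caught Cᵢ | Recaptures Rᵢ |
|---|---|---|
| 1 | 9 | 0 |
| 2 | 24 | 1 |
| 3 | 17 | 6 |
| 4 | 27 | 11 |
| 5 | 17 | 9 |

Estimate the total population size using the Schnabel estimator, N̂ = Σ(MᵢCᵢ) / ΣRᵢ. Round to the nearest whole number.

N ≈ 108

Marked at large before each occasion: Mᵢ = Σⱼ<ᵢ (Cⱼ − Rⱼ) → M1=0, M2=9, M3=32, M4=43, M5=59
Σ MᵢCᵢ = 0·9 + 9·24 + 32·17 + 43·27 + 59·17 = 0 + 216 + 544 + 1161 + 1003 = 2924
Σ Rᵢ = 0 + 1 + 6 + 11 + 9 = 27
N̂ = 2924 / 27 ≈ 108.3 → 108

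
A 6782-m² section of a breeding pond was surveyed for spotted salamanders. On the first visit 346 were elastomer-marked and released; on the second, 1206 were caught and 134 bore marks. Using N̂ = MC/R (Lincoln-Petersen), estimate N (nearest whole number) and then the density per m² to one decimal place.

density ≈ 0.5 spotted salamanders per m²

N̂ = 346·1206/134 = 417276/134 = 3114
Density = N̂ / area = 3114 / 6782 ≈ 0.46 → 0.5 per m²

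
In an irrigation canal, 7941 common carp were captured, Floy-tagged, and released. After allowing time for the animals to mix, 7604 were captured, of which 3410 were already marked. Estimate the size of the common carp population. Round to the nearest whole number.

N ≈ 17,708

Lincoln-Petersen assumes M/N = R/C, so N = M·C / R.
N = (7941 × 7604) / 3410 = 60383364 / 3410 ≈ 17707.7 → 17708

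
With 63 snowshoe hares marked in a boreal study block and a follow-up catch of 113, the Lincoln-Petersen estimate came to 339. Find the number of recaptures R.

From N = M·C/R: R = M·C / N = 63·113 / 339 = 7119 / 339 = 21.

R = 21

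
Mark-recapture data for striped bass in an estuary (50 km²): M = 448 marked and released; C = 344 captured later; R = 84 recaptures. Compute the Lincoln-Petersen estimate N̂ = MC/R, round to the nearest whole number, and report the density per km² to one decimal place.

N̂ = 448·344/84 = 154112/84 ≈ 1834.7 → 1835
Density = N̂ / area = 1835 / 50 ≈ 36.70 → 36.7 per km²

density ≈ 36.7 striped bass per km²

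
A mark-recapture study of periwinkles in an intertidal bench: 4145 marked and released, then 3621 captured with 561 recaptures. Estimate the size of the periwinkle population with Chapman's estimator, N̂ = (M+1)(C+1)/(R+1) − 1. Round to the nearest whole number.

N̂ = (4145+1)(3621+1)/(561+1) − 1 = 4146·3622/562 − 1
= 15016812/562 − 1 ≈ 26720.3 − 1 ≈ 26719.3 → 26719

N ≈ 26,719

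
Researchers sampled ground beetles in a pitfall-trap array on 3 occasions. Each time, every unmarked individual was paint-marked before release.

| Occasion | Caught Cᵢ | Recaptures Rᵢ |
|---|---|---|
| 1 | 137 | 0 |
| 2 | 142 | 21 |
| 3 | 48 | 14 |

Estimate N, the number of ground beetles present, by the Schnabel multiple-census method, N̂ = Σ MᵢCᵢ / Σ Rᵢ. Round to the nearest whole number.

N ≈ 910

Marked at large before each occasion: Mᵢ = Σⱼ<ᵢ (Cⱼ − Rⱼ) → M1=0, M2=137, M3=258
Σ MᵢCᵢ = 0·137 + 137·142 + 258·48 = 0 + 19454 + 12384 = 31838
Σ Rᵢ = 0 + 21 + 14 = 35
N̂ = 31838 / 35 ≈ 909.7 → 910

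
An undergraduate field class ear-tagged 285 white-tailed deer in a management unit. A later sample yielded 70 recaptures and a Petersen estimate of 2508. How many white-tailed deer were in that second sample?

C = 616

From N = M·C/R: C = N·R / M = 2508·70 / 285 = 175560 / 285 = 616.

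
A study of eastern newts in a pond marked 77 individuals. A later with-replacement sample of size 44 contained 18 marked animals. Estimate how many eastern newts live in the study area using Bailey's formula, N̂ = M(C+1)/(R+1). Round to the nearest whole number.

N ≈ 182

N̂ = 77·(44+1)/(18+1) = 77·45/19 = 3465/19 ≈ 182.4 → 182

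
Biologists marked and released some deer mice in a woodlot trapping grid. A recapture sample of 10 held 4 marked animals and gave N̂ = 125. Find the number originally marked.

From N = M·C/R: M = N·R / C = 125·4 / 10 = 500 / 10 = 50.

M = 50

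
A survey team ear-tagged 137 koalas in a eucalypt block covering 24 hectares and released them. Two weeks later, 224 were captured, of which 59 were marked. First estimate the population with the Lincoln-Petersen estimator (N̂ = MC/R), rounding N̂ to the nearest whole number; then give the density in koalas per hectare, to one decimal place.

N̂ = 137·224/59 = 30688/59 ≈ 520.1 → 520
Density = N̂ / area = 520 / 24 ≈ 21.67 → 21.7 per hectare

density ≈ 21.7 koalas per hectare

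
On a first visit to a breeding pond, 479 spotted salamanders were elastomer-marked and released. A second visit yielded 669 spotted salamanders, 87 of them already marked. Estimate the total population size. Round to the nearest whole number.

N ≈ 3683

If marked individuals mix randomly, R/C ≈ M/N, giving N ≈ M·C/R.
N = (479 × 669) / 87 = 320451 / 87 ≈ 3683.3 → 3683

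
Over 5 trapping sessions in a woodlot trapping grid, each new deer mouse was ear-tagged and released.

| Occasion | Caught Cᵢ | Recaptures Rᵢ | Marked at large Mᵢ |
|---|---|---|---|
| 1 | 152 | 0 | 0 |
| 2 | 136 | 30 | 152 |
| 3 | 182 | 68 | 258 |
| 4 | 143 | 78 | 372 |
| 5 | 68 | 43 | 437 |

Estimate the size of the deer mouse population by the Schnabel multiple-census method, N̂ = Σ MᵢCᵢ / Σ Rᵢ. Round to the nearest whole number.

N ≈ 687

Σ MᵢCᵢ = 0·152 + 152·136 + 258·182 + 372·143 + 437·68 = 0 + 20672 + 46956 + 53196 + 29716 = 150540
Σ Rᵢ = 0 + 30 + 68 + 78 + 43 = 219
N̂ = 150540 / 219 ≈ 687.4 → 687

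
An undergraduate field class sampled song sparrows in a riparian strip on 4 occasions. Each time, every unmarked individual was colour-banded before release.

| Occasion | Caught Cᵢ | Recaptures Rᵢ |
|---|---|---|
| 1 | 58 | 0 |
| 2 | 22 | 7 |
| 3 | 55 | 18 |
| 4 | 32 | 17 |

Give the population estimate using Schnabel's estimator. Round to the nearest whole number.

Marked at large before each occasion: Mᵢ = Σⱼ<ᵢ (Cⱼ − Rⱼ) → M1=0, M2=58, M3=73, M4=110
Σ MᵢCᵢ = 0·58 + 58·22 + 73·55 + 110·32 = 0 + 1276 + 4015 + 3520 = 8811
Σ Rᵢ = 0 + 7 + 18 + 17 = 42
N̂ = 8811 / 42 ≈ 209.8 → 210

N ≈ 210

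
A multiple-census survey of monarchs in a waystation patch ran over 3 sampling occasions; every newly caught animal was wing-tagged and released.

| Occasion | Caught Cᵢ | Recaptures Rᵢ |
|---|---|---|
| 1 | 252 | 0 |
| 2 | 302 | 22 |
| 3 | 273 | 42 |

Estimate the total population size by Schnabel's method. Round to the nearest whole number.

Marked at large before each occasion: Mᵢ = Σⱼ<ᵢ (Cⱼ − Rⱼ) → M1=0, M2=252, M3=532
Σ MᵢCᵢ = 0·252 + 252·302 + 532·273 = 0 + 76104 + 145236 = 221340
Σ Rᵢ = 0 + 22 + 42 = 64
N̂ = 221340 / 64 ≈ 3458.4 → 3458

N ≈ 3458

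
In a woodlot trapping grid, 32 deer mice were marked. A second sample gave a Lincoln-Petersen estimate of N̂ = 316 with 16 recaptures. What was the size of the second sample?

C = 158

From N = M·C/R: C = N·R / M = 316·16 / 32 = 5056 / 32 = 158.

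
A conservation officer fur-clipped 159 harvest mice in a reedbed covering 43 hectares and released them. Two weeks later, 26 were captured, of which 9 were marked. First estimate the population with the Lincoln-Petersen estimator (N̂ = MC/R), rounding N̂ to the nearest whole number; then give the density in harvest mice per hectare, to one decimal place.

N̂ = 159·26/9 = 4134/9 ≈ 459.3 → 459
Density = N̂ / area = 459 / 43 ≈ 10.67 → 10.7 per hectare

density ≈ 10.7 harvest mice per hectare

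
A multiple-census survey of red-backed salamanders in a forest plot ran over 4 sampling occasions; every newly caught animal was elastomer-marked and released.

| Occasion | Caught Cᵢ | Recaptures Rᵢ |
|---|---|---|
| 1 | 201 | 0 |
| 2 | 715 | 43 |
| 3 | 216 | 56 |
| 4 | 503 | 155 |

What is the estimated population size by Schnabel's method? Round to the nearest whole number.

Marked at large before each occasion: Mᵢ = Σⱼ<ᵢ (Cⱼ − Rⱼ) → M1=0, M2=201, M3=873, M4=1033
Σ MᵢCᵢ = 0·201 + 201·715 + 873·216 + 1033·503 = 0 + 143715 + 188568 + 519599 = 851882
Σ Rᵢ = 0 + 43 + 56 + 155 = 254
N̂ = 851882 / 254 ≈ 3353.9 → 3354

N ≈ 3354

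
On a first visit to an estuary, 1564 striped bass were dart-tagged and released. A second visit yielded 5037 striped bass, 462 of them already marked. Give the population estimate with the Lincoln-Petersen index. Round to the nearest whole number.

If marked individuals mix randomly, R/C ≈ M/N, giving N ≈ M·C/R.
N = (1564 × 5037) / 462 = 7877868 / 462 ≈ 17051.7 → 17052

N ≈ 17,052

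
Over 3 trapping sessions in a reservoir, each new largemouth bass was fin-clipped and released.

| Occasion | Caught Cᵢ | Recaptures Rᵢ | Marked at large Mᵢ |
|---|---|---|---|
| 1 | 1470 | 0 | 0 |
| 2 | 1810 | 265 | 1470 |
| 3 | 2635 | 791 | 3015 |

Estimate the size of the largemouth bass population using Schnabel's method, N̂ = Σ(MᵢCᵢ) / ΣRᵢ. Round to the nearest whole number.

Σ MᵢCᵢ = 0·1470 + 1470·1810 + 3015·2635 = 0 + 2660700 + 7944525 = 10605225
Σ Rᵢ = 0 + 265 + 791 = 1056
N̂ = 10605225 / 1056 ≈ 10042.8 → 10043

N ≈ 10,043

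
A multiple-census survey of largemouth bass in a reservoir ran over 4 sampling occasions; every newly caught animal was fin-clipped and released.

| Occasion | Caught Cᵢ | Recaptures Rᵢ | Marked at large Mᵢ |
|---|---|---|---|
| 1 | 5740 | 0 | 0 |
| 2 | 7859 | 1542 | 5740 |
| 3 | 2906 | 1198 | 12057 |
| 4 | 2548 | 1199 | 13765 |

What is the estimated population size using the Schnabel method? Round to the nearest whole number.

N ≈ 29,251

Σ MᵢCᵢ = 0·5740 + 5740·7859 + 12057·2906 + 13765·2548 = 0 + 45110660 + 35037642 + 35073220 = 115221522
Σ Rᵢ = 0 + 1542 + 1198 + 1199 = 3939
N̂ = 115221522 / 3939 ≈ 29251.47 → 29251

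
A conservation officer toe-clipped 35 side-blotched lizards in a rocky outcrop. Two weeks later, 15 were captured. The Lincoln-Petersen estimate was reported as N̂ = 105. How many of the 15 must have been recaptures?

R = 5

From N = M·C/R: R = M·C / N = 35·15 / 105 = 525 / 105 = 5.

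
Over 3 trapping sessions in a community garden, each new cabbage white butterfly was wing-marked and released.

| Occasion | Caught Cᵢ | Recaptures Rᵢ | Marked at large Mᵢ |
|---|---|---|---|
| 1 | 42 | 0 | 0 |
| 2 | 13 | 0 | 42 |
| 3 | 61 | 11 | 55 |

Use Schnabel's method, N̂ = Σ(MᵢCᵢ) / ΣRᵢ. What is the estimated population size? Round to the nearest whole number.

N ≈ 355

Σ MᵢCᵢ = 0·42 + 42·13 + 55·61 = 0 + 546 + 3355 = 3901
Σ Rᵢ = 0 + 0 + 11 = 11
N̂ = 3901 / 11 ≈ 354.6 → 355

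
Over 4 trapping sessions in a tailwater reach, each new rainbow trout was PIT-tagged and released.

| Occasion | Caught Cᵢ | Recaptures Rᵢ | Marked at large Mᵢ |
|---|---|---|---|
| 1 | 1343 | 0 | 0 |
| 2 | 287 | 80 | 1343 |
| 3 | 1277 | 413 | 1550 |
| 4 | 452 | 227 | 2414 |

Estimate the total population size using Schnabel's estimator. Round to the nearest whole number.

N ≈ 4800

Σ MᵢCᵢ = 0·1343 + 1343·287 + 1550·1277 + 2414·452 = 0 + 385441 + 1979350 + 1091128 = 3455919
Σ Rᵢ = 0 + 80 + 413 + 227 = 720
N̂ = 3455919 / 720 ≈ 4799.9 → 4800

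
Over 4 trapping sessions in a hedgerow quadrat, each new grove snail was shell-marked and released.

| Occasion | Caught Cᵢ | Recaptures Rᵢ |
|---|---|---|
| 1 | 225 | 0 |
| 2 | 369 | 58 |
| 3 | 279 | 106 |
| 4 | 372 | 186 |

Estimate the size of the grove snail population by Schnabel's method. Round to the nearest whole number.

N ≈ 1418

Marked at large before each occasion: Mᵢ = Σⱼ<ᵢ (Cⱼ − Rⱼ) → M1=0, M2=225, M3=536, M4=709
Σ MᵢCᵢ = 0·225 + 225·369 + 536·279 + 709·372 = 0 + 83025 + 149544 + 263748 = 496317
Σ Rᵢ = 0 + 58 + 106 + 186 = 350
N̂ = 496317 / 350 ≈ 1418.0 → 1418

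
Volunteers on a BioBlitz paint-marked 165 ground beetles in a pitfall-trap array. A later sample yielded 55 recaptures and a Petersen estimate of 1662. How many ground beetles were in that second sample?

C = 554

From N = M·C/R: C = N·R / M = 1662·55 / 165 = 91410 / 165 = 554.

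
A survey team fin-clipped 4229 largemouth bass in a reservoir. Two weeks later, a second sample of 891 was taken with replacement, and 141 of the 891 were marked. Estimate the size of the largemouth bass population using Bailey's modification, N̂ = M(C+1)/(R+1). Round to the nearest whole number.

N ≈ 26,565

N̂ = 4229·(891+1)/(141+1) = 4229·892/142 = 3772268/142 ≈ 26565.3 → 26565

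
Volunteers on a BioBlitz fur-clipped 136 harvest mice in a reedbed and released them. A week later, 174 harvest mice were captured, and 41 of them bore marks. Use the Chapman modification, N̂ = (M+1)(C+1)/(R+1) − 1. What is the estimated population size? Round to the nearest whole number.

N ≈ 570

N̂ = (136+1)(174+1)/(41+1) − 1 = 137·175/42 − 1
= 23975/42 − 1 ≈ 570.8 − 1 ≈ 569.8 → 570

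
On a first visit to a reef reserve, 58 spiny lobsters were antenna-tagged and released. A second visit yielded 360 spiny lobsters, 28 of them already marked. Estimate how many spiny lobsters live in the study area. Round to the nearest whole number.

If marked individuals mix randomly, R/C ≈ M/N, giving N ≈ M·C/R.
N = (58 × 360) / 28 = 20880 / 28 ≈ 745.7 → 746

N ≈ 746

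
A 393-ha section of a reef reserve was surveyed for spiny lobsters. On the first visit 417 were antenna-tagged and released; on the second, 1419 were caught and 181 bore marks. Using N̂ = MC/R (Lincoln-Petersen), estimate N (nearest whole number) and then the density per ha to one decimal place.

density ≈ 8.3 spiny lobsters per ha

N̂ = 417·1419/181 = 591723/181 ≈ 3269.2 → 3269
Density = N̂ / area = 3269 / 393 ≈ 8.32 → 8.3 per ha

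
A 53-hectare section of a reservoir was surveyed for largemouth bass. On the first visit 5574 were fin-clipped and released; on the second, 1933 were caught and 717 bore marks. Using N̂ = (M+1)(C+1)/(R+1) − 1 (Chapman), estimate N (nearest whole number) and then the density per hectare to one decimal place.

density ≈ 283.3 largemouth bass per hectare

N̂ = 5575·1934/718 − 1 = 10782050/718 − 1 ≈ 15015.8 → 15016
Density = N̂ / area = 15016 / 53 ≈ 283.32 → 283.3 per hectare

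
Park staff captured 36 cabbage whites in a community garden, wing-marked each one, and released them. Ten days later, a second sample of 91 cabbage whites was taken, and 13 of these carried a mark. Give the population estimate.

N = 252

If marked individuals mix randomly, R/C ≈ M/N, giving N ≈ M·C/R.
N = (36 × 91) / 13 = 3276 / 13 = 252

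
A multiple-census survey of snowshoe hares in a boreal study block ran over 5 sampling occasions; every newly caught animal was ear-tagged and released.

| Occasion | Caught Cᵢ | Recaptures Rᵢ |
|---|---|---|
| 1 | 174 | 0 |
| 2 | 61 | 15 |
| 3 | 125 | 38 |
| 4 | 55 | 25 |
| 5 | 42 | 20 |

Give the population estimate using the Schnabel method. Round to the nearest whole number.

N ≈ 706

Marked at large before each occasion: Mᵢ = Σⱼ<ᵢ (Cⱼ − Rⱼ) → M1=0, M2=174, M3=220, M4=307, M5=337
Σ MᵢCᵢ = 0·174 + 174·61 + 220·125 + 307·55 + 337·42 = 0 + 10614 + 27500 + 16885 + 14154 = 69153
Σ Rᵢ = 0 + 15 + 38 + 25 + 20 = 98
N̂ = 69153 / 98 ≈ 705.6 → 706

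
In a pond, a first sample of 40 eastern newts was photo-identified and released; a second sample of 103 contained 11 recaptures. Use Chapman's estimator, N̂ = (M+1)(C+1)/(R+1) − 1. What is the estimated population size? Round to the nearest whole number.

N ≈ 354

N̂ = (40+1)(103+1)/(11+1) − 1 = 41·104/12 − 1
= 4264/12 − 1 ≈ 355.3 − 1 ≈ 354.3 → 354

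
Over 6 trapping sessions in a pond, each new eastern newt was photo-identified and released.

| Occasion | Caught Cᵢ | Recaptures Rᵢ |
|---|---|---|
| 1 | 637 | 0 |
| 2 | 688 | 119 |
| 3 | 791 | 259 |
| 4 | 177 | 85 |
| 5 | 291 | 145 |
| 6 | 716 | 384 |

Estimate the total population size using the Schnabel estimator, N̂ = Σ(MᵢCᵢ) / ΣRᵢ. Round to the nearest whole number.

N ≈ 3677

Marked at large before each occasion: Mᵢ = Σⱼ<ᵢ (Cⱼ − Rⱼ) → M1=0, M2=637, M3=1206, M4=1738, M5=1830, M6=1976
Σ MᵢCᵢ = 0·637 + 637·688 + 1206·791 + 1738·177 + 1830·291 + 1976·716 = 0 + 438256 + 953946 + 307626 + 532530 + 1414816 = 3647174
Σ Rᵢ = 0 + 119 + 259 + 85 + 145 + 384 = 992
N̂ = 3647174 / 992 ≈ 3676.6 → 3677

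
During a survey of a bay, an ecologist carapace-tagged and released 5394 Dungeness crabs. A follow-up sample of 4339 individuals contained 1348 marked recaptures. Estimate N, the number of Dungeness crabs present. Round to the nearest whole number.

N = (5394 × 4339) / 1348 = 23404566 / 1348 ≈ 17362.4 → 17362

N ≈ 17,362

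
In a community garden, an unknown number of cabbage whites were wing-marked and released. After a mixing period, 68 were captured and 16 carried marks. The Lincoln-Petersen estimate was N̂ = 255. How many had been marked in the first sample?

M = 60

From N = M·C/R: M = N·R / C = 255·16 / 68 = 4080 / 68 = 60.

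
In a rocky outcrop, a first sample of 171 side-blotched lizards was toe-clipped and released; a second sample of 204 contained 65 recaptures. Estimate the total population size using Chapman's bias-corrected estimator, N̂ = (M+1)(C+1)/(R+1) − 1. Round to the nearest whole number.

N ≈ 533

N̂ = (171+1)(204+1)/(65+1) − 1 = 172·205/66 − 1
= 35260/66 − 1 ≈ 534.2 − 1 ≈ 533.2 → 533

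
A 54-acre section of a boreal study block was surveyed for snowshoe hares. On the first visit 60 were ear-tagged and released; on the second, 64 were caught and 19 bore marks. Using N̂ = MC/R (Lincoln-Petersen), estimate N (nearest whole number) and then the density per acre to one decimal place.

density ≈ 3.7 snowshoe hares per acre

N̂ = 60·64/19 = 3840/19 ≈ 202.1 → 202
Density = N̂ / area = 202 / 54 ≈ 3.74 → 3.7 per acre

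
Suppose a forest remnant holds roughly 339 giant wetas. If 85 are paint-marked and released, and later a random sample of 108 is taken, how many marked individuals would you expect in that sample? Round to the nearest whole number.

The marked fraction of the population is 85/339, so in a sample of 108 expect C·(M/N) marked.
E[R] = 85 × 108 / 339 = 9180 / 339 ≈ 27.1 → 27

expected recaptures ≈ 27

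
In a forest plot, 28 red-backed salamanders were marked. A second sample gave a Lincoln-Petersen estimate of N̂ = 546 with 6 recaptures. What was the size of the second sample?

C = 117

From N = M·C/R: C = N·R / M = 546·6 / 28 = 3276 / 28 = 117.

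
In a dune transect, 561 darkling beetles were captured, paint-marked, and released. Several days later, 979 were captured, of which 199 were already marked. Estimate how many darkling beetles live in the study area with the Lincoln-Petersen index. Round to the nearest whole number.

N = (561 × 979) / 199 = 549219 / 199 ≈ 2759.9 → 2760

N ≈ 2760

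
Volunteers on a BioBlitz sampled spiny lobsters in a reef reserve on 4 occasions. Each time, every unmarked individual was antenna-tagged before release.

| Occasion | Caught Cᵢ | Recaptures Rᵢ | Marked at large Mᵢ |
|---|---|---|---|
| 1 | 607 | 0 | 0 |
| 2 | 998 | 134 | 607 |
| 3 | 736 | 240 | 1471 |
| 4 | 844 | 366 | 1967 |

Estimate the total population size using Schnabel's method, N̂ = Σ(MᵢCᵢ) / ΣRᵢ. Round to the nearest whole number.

N ≈ 4525

Σ MᵢCᵢ = 0·607 + 607·998 + 1471·736 + 1967·844 = 0 + 605786 + 1082656 + 1660148 = 3348590
Σ Rᵢ = 0 + 134 + 240 + 366 = 740
N̂ = 3348590 / 740 ≈ 4525.1 → 4525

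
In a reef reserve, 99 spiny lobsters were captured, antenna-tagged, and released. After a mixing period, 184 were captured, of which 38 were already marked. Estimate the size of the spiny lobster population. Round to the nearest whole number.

N ≈ 479

If marked individuals mix randomly, R/C ≈ M/N, giving N ≈ M·C/R.
N = (99 × 184) / 38 = 18216 / 38 ≈ 479.4 → 479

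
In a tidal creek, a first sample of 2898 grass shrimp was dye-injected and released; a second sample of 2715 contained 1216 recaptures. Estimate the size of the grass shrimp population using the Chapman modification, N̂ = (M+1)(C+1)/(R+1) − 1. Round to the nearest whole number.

N̂ = (2898+1)(2715+1)/(1216+1) − 1 = 2899·2716/1217 − 1
= 7873684/1217 − 1 ≈ 6469.7 − 1 ≈ 6468.7 → 6469

N ≈ 6469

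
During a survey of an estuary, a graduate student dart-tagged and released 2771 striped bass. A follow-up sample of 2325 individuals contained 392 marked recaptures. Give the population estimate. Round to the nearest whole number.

N ≈ 16,435

N = (2771 × 2325) / 392 = 6442575 / 392 ≈ 16435.1 → 16435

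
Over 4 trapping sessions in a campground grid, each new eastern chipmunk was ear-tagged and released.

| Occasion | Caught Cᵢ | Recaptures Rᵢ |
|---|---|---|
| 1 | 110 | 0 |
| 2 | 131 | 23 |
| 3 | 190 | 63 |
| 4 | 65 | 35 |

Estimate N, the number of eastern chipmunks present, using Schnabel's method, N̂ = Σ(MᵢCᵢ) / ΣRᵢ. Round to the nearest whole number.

N ≈ 647

Marked at large before each occasion: Mᵢ = Σⱼ<ᵢ (Cⱼ − Rⱼ) → M1=0, M2=110, M3=218, M4=345
Σ MᵢCᵢ = 0·110 + 110·131 + 218·190 + 345·65 = 0 + 14410 + 41420 + 22425 = 78255
Σ Rᵢ = 0 + 23 + 63 + 35 = 121
N̂ = 78255 / 121 ≈ 646.7 → 647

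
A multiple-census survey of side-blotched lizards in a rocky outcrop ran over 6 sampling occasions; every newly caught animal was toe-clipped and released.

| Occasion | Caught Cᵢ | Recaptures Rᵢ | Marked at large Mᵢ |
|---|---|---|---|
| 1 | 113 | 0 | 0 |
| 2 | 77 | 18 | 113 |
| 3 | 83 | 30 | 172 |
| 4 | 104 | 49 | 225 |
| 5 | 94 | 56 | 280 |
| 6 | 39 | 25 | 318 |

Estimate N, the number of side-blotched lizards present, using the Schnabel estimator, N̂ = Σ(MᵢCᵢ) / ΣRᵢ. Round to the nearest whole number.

N ≈ 478

Σ MᵢCᵢ = 0·113 + 113·77 + 172·83 + 225·104 + 280·94 + 318·39 = 0 + 8701 + 14276 + 23400 + 26320 + 12402 = 85099
Σ Rᵢ = 0 + 18 + 30 + 49 + 56 + 25 = 178
N̂ = 85099 / 178 ≈ 478.1 → 478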